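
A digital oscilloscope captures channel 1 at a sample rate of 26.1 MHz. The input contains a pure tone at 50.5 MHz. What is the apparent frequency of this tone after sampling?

1.7 MHz

50.5 MHz mod fs = 24.4 MHz.
24.4 MHz > fs/2 = 13.05 MHz, folds to fs − 24.4 MHz = 1.7 MHz.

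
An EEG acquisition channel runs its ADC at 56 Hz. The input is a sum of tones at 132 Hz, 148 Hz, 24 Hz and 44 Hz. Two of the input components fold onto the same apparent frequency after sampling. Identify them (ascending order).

fs/2 = 28 Hz.
132 Hz mod fs = 20 Hz.
20 Hz ≤ fs/2 = 28 Hz, appears at 20 Hz.
148 Hz mod fs = 36 Hz.
36 Hz > fs/2 = 28 Hz, folds to fs − 36 Hz = 20 Hz.
24 Hz ≤ fs/2 = 28 Hz, passes unchanged.
44 Hz > fs/2 = 28 Hz, folds to fs − 44 Hz = 12 Hz.
132 Hz and 148 Hz both map to 20 Hz.

132 Hz, 148 Hz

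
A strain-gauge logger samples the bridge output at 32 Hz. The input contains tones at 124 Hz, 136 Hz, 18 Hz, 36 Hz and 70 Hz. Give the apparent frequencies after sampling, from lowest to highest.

4 Hz, 6 Hz, 8 Hz, 14 Hz

fs/2 = 16 Hz.
124 Hz mod fs = 28 Hz.
28 Hz > fs/2 = 16 Hz, folds to fs − 28 Hz = 4 Hz.
136 Hz mod fs = 8 Hz.
8 Hz ≤ fs/2 = 16 Hz, appears at 8 Hz.
18 Hz > fs/2 = 16 Hz, folds to fs − 18 Hz = 14 Hz.
36 Hz mod fs = 4 Hz.
4 Hz ≤ fs/2 = 16 Hz, appears at 4 Hz.
70 Hz mod fs = 6 Hz.
6 Hz ≤ fs/2 = 16 Hz, appears at 6 Hz.
Distinct values: {4 Hz, 6 Hz, 8 Hz, 14 Hz}.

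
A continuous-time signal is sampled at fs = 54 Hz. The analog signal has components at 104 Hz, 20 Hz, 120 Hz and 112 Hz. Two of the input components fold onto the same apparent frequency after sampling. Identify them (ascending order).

104 Hz, 112 Hz

fs/2 = 27 Hz.
104 Hz mod fs = 50 Hz.
50 Hz > fs/2 = 27 Hz, folds to fs − 50 Hz = 4 Hz.
20 Hz ≤ fs/2 = 27 Hz, passes unchanged.
120 Hz mod fs = 12 Hz.
12 Hz ≤ fs/2 = 27 Hz, appears at 12 Hz.
112 Hz mod fs = 4 Hz.
4 Hz ≤ fs/2 = 27 Hz, appears at 4 Hz.
104 Hz and 112 Hz both map to 4 Hz.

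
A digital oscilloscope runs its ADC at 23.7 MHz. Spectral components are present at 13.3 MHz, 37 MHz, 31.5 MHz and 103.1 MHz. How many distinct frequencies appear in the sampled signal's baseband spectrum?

3

fs/2 = 11.85 MHz.
13.3 MHz > fs/2 = 11.85 MHz, folds to fs − 13.3 MHz = 10.4 MHz.
37 MHz mod fs = 13.3 MHz.
13.3 MHz > fs/2 = 11.85 MHz, folds to fs − 13.3 MHz = 10.4 MHz.
31.5 MHz mod fs = 7.8 MHz.
7.8 MHz ≤ fs/2 = 11.85 MHz, appears at 7.8 MHz.
103.1 MHz mod fs = 8.3 MHz.
8.3 MHz ≤ fs/2 = 11.85 MHz, appears at 8.3 MHz.
Distinct values: {7.8 MHz, 8.3 MHz, 10.4 MHz} → 3.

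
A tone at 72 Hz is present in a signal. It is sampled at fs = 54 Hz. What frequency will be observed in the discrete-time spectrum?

72 Hz mod fs = 18 Hz.
18 Hz ≤ fs/2 = 27 Hz, appears at 18 Hz.

18 Hz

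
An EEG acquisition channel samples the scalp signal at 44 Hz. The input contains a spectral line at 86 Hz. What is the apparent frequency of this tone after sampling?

2 Hz

86 Hz mod fs = 42 Hz.
42 Hz > fs/2 = 22 Hz, folds to fs − 42 Hz = 2 Hz.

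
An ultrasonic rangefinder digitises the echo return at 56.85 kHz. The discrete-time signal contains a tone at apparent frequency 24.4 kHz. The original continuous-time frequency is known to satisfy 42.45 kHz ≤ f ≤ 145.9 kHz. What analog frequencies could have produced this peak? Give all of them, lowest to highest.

81.25 kHz, 89.3 kHz, 138.1 kHz

Frequencies that alias to 24.4 kHz are k·fs ± 24.4 kHz for integer k ≥ 0.
k=0: 24.4 kHz.
k=1: 32.45 kHz, 81.25 kHz.
k=2: 89.3 kHz, 138.1 kHz.
k=3: 146.15 kHz, 194.95 kHz.
Within [42.45 kHz, 145.9 kHz]: 81.25 kHz, 89.3 kHz, 138.1 kHz.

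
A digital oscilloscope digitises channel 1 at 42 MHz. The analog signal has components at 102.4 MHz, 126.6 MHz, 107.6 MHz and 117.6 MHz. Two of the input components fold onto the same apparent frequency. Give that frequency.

18.4 MHz

fs/2 = 21 MHz.
102.4 MHz mod fs = 18.4 MHz.
18.4 MHz ≤ fs/2 = 21 MHz, appears at 18.4 MHz.
126.6 MHz mod fs = 0.6 MHz.
0.6 MHz ≤ fs/2 = 21 MHz, appears at 0.6 MHz.
107.6 MHz mod fs = 23.6 MHz.
23.6 MHz > fs/2 = 21 MHz, folds to fs − 23.6 MHz = 18.4 MHz.
117.6 MHz mod fs = 33.6 MHz.
33.6 MHz > fs/2 = 21 MHz, folds to fs − 33.6 MHz = 8.4 MHz.
102.4 MHz and 107.6 MHz both map to 18.4 MHz.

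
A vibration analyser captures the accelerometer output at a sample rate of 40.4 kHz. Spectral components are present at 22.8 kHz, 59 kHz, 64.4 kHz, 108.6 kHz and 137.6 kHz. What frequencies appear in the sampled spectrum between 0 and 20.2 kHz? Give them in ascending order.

12.6 kHz, 16.4 kHz, 17.6 kHz, 18.6 kHz

fs/2 = 20.2 kHz.
22.8 kHz > fs/2 = 20.2 kHz, folds to fs − 22.8 kHz = 17.6 kHz.
59 kHz mod fs = 18.6 kHz.
18.6 kHz ≤ fs/2 = 20.2 kHz, appears at 18.6 kHz.
64.4 kHz mod fs = 24 kHz.
24 kHz > fs/2 = 20.2 kHz, folds to fs − 24 kHz = 16.4 kHz.
108.6 kHz mod fs = 27.8 kHz.
27.8 kHz > fs/2 = 20.2 kHz, folds to fs − 27.8 kHz = 12.6 kHz.
137.6 kHz mod fs = 16.4 kHz.
16.4 kHz ≤ fs/2 = 20.2 kHz, appears at 16.4 kHz.
Distinct values: {12.6 kHz, 16.4 kHz, 17.6 kHz, 18.6 kHz}.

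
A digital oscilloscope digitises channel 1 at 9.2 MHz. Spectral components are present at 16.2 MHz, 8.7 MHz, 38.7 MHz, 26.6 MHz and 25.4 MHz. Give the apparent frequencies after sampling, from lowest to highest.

0.5 MHz, 1 MHz, 1.9 MHz, 2.2 MHz

fs/2 = 4.6 MHz.
16.2 MHz mod fs = 7 MHz.
7 MHz > fs/2 = 4.6 MHz, folds to fs − 7 MHz = 2.2 MHz.
8.7 MHz > fs/2 = 4.6 MHz, folds to fs − 8.7 MHz = 0.5 MHz.
38.7 MHz mod fs = 1.9 MHz.
1.9 MHz ≤ fs/2 = 4.6 MHz, appears at 1.9 MHz.
26.6 MHz mod fs = 8.2 MHz.
8.2 MHz > fs/2 = 4.6 MHz, folds to fs − 8.2 MHz = 1 MHz.
25.4 MHz mod fs = 7 MHz.
7 MHz > fs/2 = 4.6 MHz, folds to fs − 7 MHz = 2.2 MHz.
Distinct values: {0.5 MHz, 1 MHz, 1.9 MHz, 2.2 MHz}.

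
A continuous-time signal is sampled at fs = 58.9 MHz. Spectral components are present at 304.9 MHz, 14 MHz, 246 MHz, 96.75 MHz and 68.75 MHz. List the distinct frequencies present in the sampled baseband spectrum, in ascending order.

fs/2 = 29.45 MHz.
304.9 MHz mod fs = 10.4 MHz.
10.4 MHz ≤ fs/2 = 29.45 MHz, appears at 10.4 MHz.
14 MHz ≤ fs/2 = 29.45 MHz, passes unchanged.
246 MHz mod fs = 10.4 MHz.
10.4 MHz ≤ fs/2 = 29.45 MHz, appears at 10.4 MHz.
96.75 MHz mod fs = 37.85 MHz.
37.85 MHz > fs/2 = 29.45 MHz, folds to fs − 37.85 MHz = 21.05 MHz.
68.75 MHz mod fs = 9.85 MHz.
9.85 MHz ≤ fs/2 = 29.45 MHz, appears at 9.85 MHz.
Distinct values: {9.85 MHz, 10.4 MHz, 14 MHz, 21.05 MHz}.

9.85 MHz, 10.4 MHz, 14 MHz, 21.05 MHz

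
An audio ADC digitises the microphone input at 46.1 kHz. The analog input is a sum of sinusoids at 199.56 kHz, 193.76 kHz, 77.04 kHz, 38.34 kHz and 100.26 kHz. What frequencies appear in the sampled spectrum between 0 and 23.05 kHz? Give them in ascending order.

fs/2 = 23.05 kHz.
199.56 kHz mod fs = 15.16 kHz.
15.16 kHz ≤ fs/2 = 23.05 kHz, appears at 15.16 kHz.
193.76 kHz mod fs = 9.36 kHz.
9.36 kHz ≤ fs/2 = 23.05 kHz, appears at 9.36 kHz.
77.04 kHz mod fs = 30.94 kHz.
30.94 kHz > fs/2 = 23.05 kHz, folds to fs − 30.94 kHz = 15.16 kHz.
38.34 kHz > fs/2 = 23.05 kHz, folds to fs − 38.34 kHz = 7.76 kHz.
100.26 kHz mod fs = 8.06 kHz.
8.06 kHz ≤ fs/2 = 23.05 kHz, appears at 8.06 kHz.
Distinct values: {7.76 kHz, 8.06 kHz, 9.36 kHz, 15.16 kHz}.

7.76 kHz, 8.06 kHz, 9.36 kHz, 15.16 kHz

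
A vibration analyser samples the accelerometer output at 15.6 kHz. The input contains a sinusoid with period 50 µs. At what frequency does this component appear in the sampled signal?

4.4 kHz

T = 50 µs → f = 1/T = 20 kHz.
20 kHz mod fs = 4.4 kHz.
4.4 kHz ≤ fs/2 = 7.8 kHz, appears at 4.4 kHz.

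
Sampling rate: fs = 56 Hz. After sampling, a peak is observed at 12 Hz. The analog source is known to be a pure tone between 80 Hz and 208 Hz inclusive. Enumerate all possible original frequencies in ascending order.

Frequencies that alias to 12 Hz are k·fs ± 12 Hz for integer k ≥ 0.
k=0: 12 Hz.
k=1: 44 Hz, 68 Hz.
k=2: 100 Hz, 124 Hz.
k=3: 156 Hz, 180 Hz.
k=4: 212 Hz, 236 Hz.
Within [80 Hz, 208 Hz]: 100 Hz, 124 Hz, 156 Hz, 180 Hz.

100 Hz, 124 Hz, 156 Hz, 180 Hz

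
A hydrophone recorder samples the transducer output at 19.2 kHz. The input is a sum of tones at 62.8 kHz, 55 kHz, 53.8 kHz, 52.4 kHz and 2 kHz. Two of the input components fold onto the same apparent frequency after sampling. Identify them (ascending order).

fs/2 = 9.6 kHz.
62.8 kHz mod fs = 5.2 kHz.
5.2 kHz ≤ fs/2 = 9.6 kHz, appears at 5.2 kHz.
55 kHz mod fs = 16.6 kHz.
16.6 kHz > fs/2 = 9.6 kHz, folds to fs − 16.6 kHz = 2.6 kHz.
53.8 kHz mod fs = 15.4 kHz.
15.4 kHz > fs/2 = 9.6 kHz, folds to fs − 15.4 kHz = 3.8 kHz.
52.4 kHz mod fs = 14 kHz.
14 kHz > fs/2 = 9.6 kHz, folds to fs − 14 kHz = 5.2 kHz.
2 kHz ≤ fs/2 = 9.6 kHz, passes unchanged.
52.4 kHz and 62.8 kHz both map to 5.2 kHz.

52.4 kHz, 62.8 kHz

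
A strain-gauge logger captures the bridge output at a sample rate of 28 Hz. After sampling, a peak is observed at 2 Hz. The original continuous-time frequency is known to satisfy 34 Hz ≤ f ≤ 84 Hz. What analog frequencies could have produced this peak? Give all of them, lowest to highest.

Frequencies that alias to 2 Hz are k·fs ± 2 Hz for integer k ≥ 0.
k=0: 2 Hz.
k=1: 26 Hz, 30 Hz.
k=2: 54 Hz, 58 Hz.
k=3: 82 Hz, 86 Hz.
k=4: 110 Hz, 114 Hz.
Within [34 Hz, 84 Hz]: 54 Hz, 58 Hz, 82 Hz.

54 Hz, 58 Hz, 82 Hz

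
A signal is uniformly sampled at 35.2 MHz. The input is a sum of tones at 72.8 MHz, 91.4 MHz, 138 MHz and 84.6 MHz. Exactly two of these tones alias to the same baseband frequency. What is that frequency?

fs/2 = 17.6 MHz.
72.8 MHz mod fs = 2.4 MHz.
2.4 MHz ≤ fs/2 = 17.6 MHz, appears at 2.4 MHz.
91.4 MHz mod fs = 21 MHz.
21 MHz > fs/2 = 17.6 MHz, folds to fs − 21 MHz = 14.2 MHz.
138 MHz mod fs = 32.4 MHz.
32.4 MHz > fs/2 = 17.6 MHz, folds to fs − 32.4 MHz = 2.8 MHz.
84.6 MHz mod fs = 14.2 MHz.
14.2 MHz ≤ fs/2 = 17.6 MHz, appears at 14.2 MHz.
84.6 MHz and 91.4 MHz both map to 14.2 MHz.

14.2 MHz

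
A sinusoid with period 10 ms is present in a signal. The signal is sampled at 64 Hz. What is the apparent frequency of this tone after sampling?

T = 10 ms → f = 1/T = 100 Hz.
100 Hz mod fs = 36 Hz.
36 Hz > fs/2 = 32 Hz, folds to fs − 36 Hz = 28 Hz.

28 Hz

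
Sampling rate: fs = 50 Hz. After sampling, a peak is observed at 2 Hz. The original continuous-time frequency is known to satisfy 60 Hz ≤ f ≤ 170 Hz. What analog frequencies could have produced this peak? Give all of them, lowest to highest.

Frequencies that alias to 2 Hz are k·fs ± 2 Hz for integer k ≥ 0.
k=0: 2 Hz.
k=1: 48 Hz, 52 Hz.
k=2: 98 Hz, 102 Hz.
k=3: 148 Hz, 152 Hz.
k=4: 198 Hz, 202 Hz.
Within [60 Hz, 170 Hz]: 98 Hz, 102 Hz, 148 Hz, 152 Hz.

98 Hz, 102 Hz, 148 Hz, 152 Hz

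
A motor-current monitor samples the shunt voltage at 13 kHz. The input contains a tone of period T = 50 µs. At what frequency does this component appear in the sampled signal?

T = 50 µs → f = 1/T = 20 kHz.
20 kHz mod fs = 7 kHz.
7 kHz > fs/2 = 6.5 kHz, folds to fs − 7 kHz = 6 kHz.

6 kHz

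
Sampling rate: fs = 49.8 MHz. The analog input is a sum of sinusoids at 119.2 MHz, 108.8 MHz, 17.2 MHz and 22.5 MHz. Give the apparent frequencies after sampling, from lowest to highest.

9.2 MHz, 17.2 MHz, 19.6 MHz, 22.5 MHz

fs/2 = 24.9 MHz.
119.2 MHz mod fs = 19.6 MHz.
19.6 MHz ≤ fs/2 = 24.9 MHz, appears at 19.6 MHz.
108.8 MHz mod fs = 9.2 MHz.
9.2 MHz ≤ fs/2 = 24.9 MHz, appears at 9.2 MHz.
17.2 MHz ≤ fs/2 = 24.9 MHz, passes unchanged.
22.5 MHz ≤ fs/2 = 24.9 MHz, passes unchanged.
Distinct values: {9.2 MHz, 17.2 MHz, 19.6 MHz, 22.5 MHz}.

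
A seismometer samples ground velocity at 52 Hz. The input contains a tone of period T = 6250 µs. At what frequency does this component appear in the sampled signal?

T = 6250 µs → f = 1/T = 160 Hz.
160 Hz mod fs = 4 Hz.
4 Hz ≤ fs/2 = 26 Hz, appears at 4 Hz.

4 Hz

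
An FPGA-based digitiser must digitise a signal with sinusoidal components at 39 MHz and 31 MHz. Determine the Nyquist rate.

78 MHz

Highest-frequency component: 39 MHz.
Nyquist rate = 2 × 39 MHz = 78 MHz.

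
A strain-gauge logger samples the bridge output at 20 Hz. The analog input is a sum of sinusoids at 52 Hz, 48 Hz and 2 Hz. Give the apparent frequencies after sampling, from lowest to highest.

fs/2 = 10 Hz.
52 Hz mod fs = 12 Hz.
12 Hz > fs/2 = 10 Hz, folds to fs − 12 Hz = 8 Hz.
48 Hz mod fs = 8 Hz.
8 Hz ≤ fs/2 = 10 Hz, appears at 8 Hz.
2 Hz ≤ fs/2 = 10 Hz, passes unchanged.
Distinct values: {2 Hz, 8 Hz}.

2 Hz, 8 Hz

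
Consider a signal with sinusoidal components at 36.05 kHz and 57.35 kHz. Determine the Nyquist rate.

Highest-frequency component: 57.35 kHz.
Nyquist rate = 2 × 57.35 kHz = 114.7 kHz.

114.7 kHz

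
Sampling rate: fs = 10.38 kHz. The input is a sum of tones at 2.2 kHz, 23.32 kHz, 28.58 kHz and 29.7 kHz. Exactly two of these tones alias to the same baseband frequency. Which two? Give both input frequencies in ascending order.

23.32 kHz, 28.58 kHz

fs/2 = 5.19 kHz.
2.2 kHz ≤ fs/2 = 5.19 kHz, passes unchanged.
23.32 kHz mod fs = 2.56 kHz.
2.56 kHz ≤ fs/2 = 5.19 kHz, appears at 2.56 kHz.
28.58 kHz mod fs = 7.82 kHz.
7.82 kHz > fs/2 = 5.19 kHz, folds to fs − 7.82 kHz = 2.56 kHz.
29.7 kHz mod fs = 8.94 kHz.
8.94 kHz > fs/2 = 5.19 kHz, folds to fs − 8.94 kHz = 1.44 kHz.
23.32 kHz and 28.58 kHz both map to 2.56 kHz.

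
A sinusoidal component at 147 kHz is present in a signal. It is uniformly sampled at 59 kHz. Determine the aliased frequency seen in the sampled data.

147 kHz mod fs = 29 kHz.
29 kHz ≤ fs/2 = 29.5 kHz, appears at 29 kHz.

29 kHz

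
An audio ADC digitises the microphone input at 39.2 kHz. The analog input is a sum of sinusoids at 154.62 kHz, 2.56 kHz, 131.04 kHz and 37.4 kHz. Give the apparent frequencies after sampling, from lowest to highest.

fs/2 = 19.6 kHz.
154.62 kHz mod fs = 37.02 kHz.
37.02 kHz > fs/2 = 19.6 kHz, folds to fs − 37.02 kHz = 2.18 kHz.
2.56 kHz ≤ fs/2 = 19.6 kHz, passes unchanged.
131.04 kHz mod fs = 13.44 kHz.
13.44 kHz ≤ fs/2 = 19.6 kHz, appears at 13.44 kHz.
37.4 kHz > fs/2 = 19.6 kHz, folds to fs − 37.4 kHz = 1.8 kHz.
Distinct values: {1.8 kHz, 2.18 kHz, 2.56 kHz, 13.44 kHz}.

1.8 kHz, 2.18 kHz, 2.56 kHz, 13.44 kHz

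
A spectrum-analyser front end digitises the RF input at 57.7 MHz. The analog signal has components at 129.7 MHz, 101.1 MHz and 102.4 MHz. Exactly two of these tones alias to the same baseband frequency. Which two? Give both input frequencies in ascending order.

fs/2 = 28.85 MHz.
129.7 MHz mod fs = 14.3 MHz.
14.3 MHz ≤ fs/2 = 28.85 MHz, appears at 14.3 MHz.
101.1 MHz mod fs = 43.4 MHz.
43.4 MHz > fs/2 = 28.85 MHz, folds to fs − 43.4 MHz = 14.3 MHz.
102.4 MHz mod fs = 44.7 MHz.
44.7 MHz > fs/2 = 28.85 MHz, folds to fs − 44.7 MHz = 13 MHz.
101.1 MHz and 129.7 MHz both map to 14.3 MHz.

101.1 MHz, 129.7 MHz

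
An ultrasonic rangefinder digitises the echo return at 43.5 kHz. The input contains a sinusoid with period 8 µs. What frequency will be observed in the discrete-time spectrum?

T = 8 µs → f = 1/T = 125 kHz.
125 kHz mod fs = 38 kHz.
38 kHz > fs/2 = 21.75 kHz, folds to fs − 38 kHz = 5.5 kHz.

5.5 kHz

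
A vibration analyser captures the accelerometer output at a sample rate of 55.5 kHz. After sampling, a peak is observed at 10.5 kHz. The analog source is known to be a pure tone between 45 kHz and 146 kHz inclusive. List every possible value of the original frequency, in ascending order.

45 kHz, 66 kHz, 100.5 kHz, 121.5 kHz

Frequencies that alias to 10.5 kHz are k·fs ± 10.5 kHz for integer k ≥ 0.
k=0: 10.5 kHz.
k=1: 45 kHz, 66 kHz.
k=2: 100.5 kHz, 121.5 kHz.
k=3: 156 kHz, 177 kHz.
Within [45 kHz, 146 kHz]: 45 kHz, 66 kHz, 100.5 kHz, 121.5 kHz.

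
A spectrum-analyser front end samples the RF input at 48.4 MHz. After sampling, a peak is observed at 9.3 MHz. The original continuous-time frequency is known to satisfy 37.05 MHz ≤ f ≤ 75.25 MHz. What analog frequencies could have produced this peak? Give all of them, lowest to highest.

Frequencies that alias to 9.3 MHz are k·fs ± 9.3 MHz for integer k ≥ 0.
k=0: 9.3 MHz.
k=1: 39.1 MHz, 57.7 MHz.
k=2: 87.5 MHz, 106.1 MHz.
Within [37.05 MHz, 75.25 MHz]: 39.1 MHz, 57.7 MHz.

39.1 MHz, 57.7 MHz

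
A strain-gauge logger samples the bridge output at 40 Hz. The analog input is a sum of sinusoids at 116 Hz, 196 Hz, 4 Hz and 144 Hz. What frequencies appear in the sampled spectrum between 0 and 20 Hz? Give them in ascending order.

fs/2 = 20 Hz.
116 Hz mod fs = 36 Hz.
36 Hz > fs/2 = 20 Hz, folds to fs − 36 Hz = 4 Hz.
196 Hz mod fs = 36 Hz.
36 Hz > fs/2 = 20 Hz, folds to fs − 36 Hz = 4 Hz.
4 Hz ≤ fs/2 = 20 Hz, passes unchanged.
144 Hz mod fs = 24 Hz.
24 Hz > fs/2 = 20 Hz, folds to fs − 24 Hz = 16 Hz.
Distinct values: {4 Hz, 16 Hz}.

4 Hz, 16 Hz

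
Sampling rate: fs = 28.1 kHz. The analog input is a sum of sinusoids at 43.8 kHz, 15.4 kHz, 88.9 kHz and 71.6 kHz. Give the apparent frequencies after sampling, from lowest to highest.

fs/2 = 14.05 kHz.
43.8 kHz mod fs = 15.7 kHz.
15.7 kHz > fs/2 = 14.05 kHz, folds to fs − 15.7 kHz = 12.4 kHz.
15.4 kHz > fs/2 = 14.05 kHz, folds to fs − 15.4 kHz = 12.7 kHz.
88.9 kHz mod fs = 4.6 kHz.
4.6 kHz ≤ fs/2 = 14.05 kHz, appears at 4.6 kHz.
71.6 kHz mod fs = 15.4 kHz.
15.4 kHz > fs/2 = 14.05 kHz, folds to fs − 15.4 kHz = 12.7 kHz.
Distinct values: {4.6 kHz, 12.4 kHz, 12.7 kHz}.

4.6 kHz, 12.4 kHz, 12.7 kHz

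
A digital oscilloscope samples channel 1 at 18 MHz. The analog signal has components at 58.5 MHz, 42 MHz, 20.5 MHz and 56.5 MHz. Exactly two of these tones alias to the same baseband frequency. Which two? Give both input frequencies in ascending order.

fs/2 = 9 MHz.
58.5 MHz mod fs = 4.5 MHz.
4.5 MHz ≤ fs/2 = 9 MHz, appears at 4.5 MHz.
42 MHz mod fs = 6 MHz.
6 MHz ≤ fs/2 = 9 MHz, appears at 6 MHz.
20.5 MHz mod fs = 2.5 MHz.
2.5 MHz ≤ fs/2 = 9 MHz, appears at 2.5 MHz.
56.5 MHz mod fs = 2.5 MHz.
2.5 MHz ≤ fs/2 = 9 MHz, appears at 2.5 MHz.
20.5 MHz and 56.5 MHz both map to 2.5 MHz.

20.5 MHz, 56.5 MHz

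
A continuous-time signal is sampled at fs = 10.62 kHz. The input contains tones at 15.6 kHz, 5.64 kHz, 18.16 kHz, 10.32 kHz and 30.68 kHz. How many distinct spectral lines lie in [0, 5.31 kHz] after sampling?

fs/2 = 5.31 kHz.
15.6 kHz mod fs = 4.98 kHz.
4.98 kHz ≤ fs/2 = 5.31 kHz, appears at 4.98 kHz.
5.64 kHz > fs/2 = 5.31 kHz, folds to fs − 5.64 kHz = 4.98 kHz.
18.16 kHz mod fs = 7.54 kHz.
7.54 kHz > fs/2 = 5.31 kHz, folds to fs − 7.54 kHz = 3.08 kHz.
10.32 kHz > fs/2 = 5.31 kHz, folds to fs − 10.32 kHz = 0.3 kHz.
30.68 kHz mod fs = 9.44 kHz.
9.44 kHz > fs/2 = 5.31 kHz, folds to fs − 9.44 kHz = 1.18 kHz.
Distinct values: {0.3 kHz, 1.18 kHz, 3.08 kHz, 4.98 kHz} → 4.

4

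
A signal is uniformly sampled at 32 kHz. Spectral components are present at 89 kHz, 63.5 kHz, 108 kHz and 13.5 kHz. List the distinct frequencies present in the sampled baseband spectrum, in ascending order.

fs/2 = 16 kHz.
89 kHz mod fs = 25 kHz.
25 kHz > fs/2 = 16 kHz, folds to fs − 25 kHz = 7 kHz.
63.5 kHz mod fs = 31.5 kHz.
31.5 kHz > fs/2 = 16 kHz, folds to fs − 31.5 kHz = 0.5 kHz.
108 kHz mod fs = 12 kHz.
12 kHz ≤ fs/2 = 16 kHz, appears at 12 kHz.
13.5 kHz ≤ fs/2 = 16 kHz, passes unchanged.
Distinct values: {0.5 kHz, 7 kHz, 12 kHz, 13.5 kHz}.

0.5 kHz, 7 kHz, 12 kHz, 13.5 kHz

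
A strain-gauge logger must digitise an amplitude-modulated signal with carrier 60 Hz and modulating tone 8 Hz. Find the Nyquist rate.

AM sidebands sit at fc ± fm = 52 Hz and 68 Hz.
Highest-frequency component: 68 Hz.
Nyquist rate = 2 × 68 Hz = 136 Hz.

136 Hz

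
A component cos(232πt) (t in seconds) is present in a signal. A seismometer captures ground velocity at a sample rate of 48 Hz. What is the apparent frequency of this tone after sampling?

ω = 232π rad/s → f = ω/(2π) = 116 Hz.
116 Hz mod fs = 20 Hz.
20 Hz ≤ fs/2 = 24 Hz, appears at 20 Hz.

20 Hz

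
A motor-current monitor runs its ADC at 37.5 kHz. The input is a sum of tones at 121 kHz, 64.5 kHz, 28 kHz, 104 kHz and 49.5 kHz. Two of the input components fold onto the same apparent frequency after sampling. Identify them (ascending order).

fs/2 = 18.75 kHz.
121 kHz mod fs = 8.5 kHz.
8.5 kHz ≤ fs/2 = 18.75 kHz, appears at 8.5 kHz.
64.5 kHz mod fs = 27 kHz.
27 kHz > fs/2 = 18.75 kHz, folds to fs − 27 kHz = 10.5 kHz.
28 kHz > fs/2 = 18.75 kHz, folds to fs − 28 kHz = 9.5 kHz.
104 kHz mod fs = 29 kHz.
29 kHz > fs/2 = 18.75 kHz, folds to fs − 29 kHz = 8.5 kHz.
49.5 kHz mod fs = 12 kHz.
12 kHz ≤ fs/2 = 18.75 kHz, appears at 12 kHz.
104 kHz and 121 kHz both map to 8.5 kHz.

104 kHz, 121 kHz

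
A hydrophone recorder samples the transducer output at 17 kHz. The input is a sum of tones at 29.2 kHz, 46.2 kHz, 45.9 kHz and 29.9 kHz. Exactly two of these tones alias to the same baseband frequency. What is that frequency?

fs/2 = 8.5 kHz.
29.2 kHz mod fs = 12.2 kHz.
12.2 kHz > fs/2 = 8.5 kHz, folds to fs − 12.2 kHz = 4.8 kHz.
46.2 kHz mod fs = 12.2 kHz.
12.2 kHz > fs/2 = 8.5 kHz, folds to fs − 12.2 kHz = 4.8 kHz.
45.9 kHz mod fs = 11.9 kHz.
11.9 kHz > fs/2 = 8.5 kHz, folds to fs − 11.9 kHz = 5.1 kHz.
29.9 kHz mod fs = 12.9 kHz.
12.9 kHz > fs/2 = 8.5 kHz, folds to fs − 12.9 kHz = 4.1 kHz.
29.2 kHz and 46.2 kHz both map to 4.8 kHz.

4.8 kHz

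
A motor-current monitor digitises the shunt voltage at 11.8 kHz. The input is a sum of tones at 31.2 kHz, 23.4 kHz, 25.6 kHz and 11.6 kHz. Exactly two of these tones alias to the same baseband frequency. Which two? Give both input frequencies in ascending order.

11.6 kHz, 23.4 kHz

fs/2 = 5.9 kHz.
31.2 kHz mod fs = 7.6 kHz.
7.6 kHz > fs/2 = 5.9 kHz, folds to fs − 7.6 kHz = 4.2 kHz.
23.4 kHz mod fs = 11.6 kHz.
11.6 kHz > fs/2 = 5.9 kHz, folds to fs − 11.6 kHz = 0.2 kHz.
25.6 kHz mod fs = 2 kHz.
2 kHz ≤ fs/2 = 5.9 kHz, appears at 2 kHz.
11.6 kHz > fs/2 = 5.9 kHz, folds to fs − 11.6 kHz = 0.2 kHz.
11.6 kHz and 23.4 kHz both map to 0.2 kHz.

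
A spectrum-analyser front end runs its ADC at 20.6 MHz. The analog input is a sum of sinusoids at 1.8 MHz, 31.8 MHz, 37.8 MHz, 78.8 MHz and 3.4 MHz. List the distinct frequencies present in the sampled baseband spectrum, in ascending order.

1.8 MHz, 3.4 MHz, 3.6 MHz, 9.4 MHz

fs/2 = 10.3 MHz.
1.8 MHz ≤ fs/2 = 10.3 MHz, passes unchanged.
31.8 MHz mod fs = 11.2 MHz.
11.2 MHz > fs/2 = 10.3 MHz, folds to fs − 11.2 MHz = 9.4 MHz.
37.8 MHz mod fs = 17.2 MHz.
17.2 MHz > fs/2 = 10.3 MHz, folds to fs − 17.2 MHz = 3.4 MHz.
78.8 MHz mod fs = 17 MHz.
17 MHz > fs/2 = 10.3 MHz, folds to fs − 17 MHz = 3.6 MHz.
3.4 MHz ≤ fs/2 = 10.3 MHz, passes unchanged.
Distinct values: {1.8 MHz, 3.4 MHz, 3.6 MHz, 9.4 MHz}.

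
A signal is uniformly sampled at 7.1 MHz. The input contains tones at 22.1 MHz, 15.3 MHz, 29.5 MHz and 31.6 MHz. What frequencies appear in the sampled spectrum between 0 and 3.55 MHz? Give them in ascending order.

fs/2 = 3.55 MHz.
22.1 MHz mod fs = 0.8 MHz.
0.8 MHz ≤ fs/2 = 3.55 MHz, appears at 0.8 MHz.
15.3 MHz mod fs = 1.1 MHz.
1.1 MHz ≤ fs/2 = 3.55 MHz, appears at 1.1 MHz.
29.5 MHz mod fs = 1.1 MHz.
1.1 MHz ≤ fs/2 = 3.55 MHz, appears at 1.1 MHz.
31.6 MHz mod fs = 3.2 MHz.
3.2 MHz ≤ fs/2 = 3.55 MHz, appears at 3.2 MHz.
Distinct values: {0.8 MHz, 1.1 MHz, 3.2 MHz}.

0.8 MHz, 1.1 MHz, 3.2 MHz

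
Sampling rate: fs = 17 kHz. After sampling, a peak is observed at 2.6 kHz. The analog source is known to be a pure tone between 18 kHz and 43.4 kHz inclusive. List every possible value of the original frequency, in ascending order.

Frequencies that alias to 2.6 kHz are k·fs ± 2.6 kHz for integer k ≥ 0.
k=0: 2.6 kHz.
k=1: 14.4 kHz, 19.6 kHz.
k=2: 31.4 kHz, 36.6 kHz.
k=3: 48.4 kHz, 53.6 kHz.
Within [18 kHz, 43.4 kHz]: 19.6 kHz, 31.4 kHz, 36.6 kHz.

19.6 kHz, 31.4 kHz, 36.6 kHz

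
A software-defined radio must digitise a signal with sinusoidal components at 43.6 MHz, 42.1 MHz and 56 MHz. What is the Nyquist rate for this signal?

112 MHz

Highest-frequency component: 56 MHz.
Nyquist rate = 2 × 56 MHz = 112 MHz.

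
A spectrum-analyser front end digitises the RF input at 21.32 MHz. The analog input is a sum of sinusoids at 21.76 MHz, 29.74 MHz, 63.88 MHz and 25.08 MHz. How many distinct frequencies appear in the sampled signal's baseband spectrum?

4

fs/2 = 10.66 MHz.
21.76 MHz mod fs = 0.44 MHz.
0.44 MHz ≤ fs/2 = 10.66 MHz, appears at 0.44 MHz.
29.74 MHz mod fs = 8.42 MHz.
8.42 MHz ≤ fs/2 = 10.66 MHz, appears at 8.42 MHz.
63.88 MHz mod fs = 21.24 MHz.
21.24 MHz > fs/2 = 10.66 MHz, folds to fs − 21.24 MHz = 0.08 MHz.
25.08 MHz mod fs = 3.76 MHz.
3.76 MHz ≤ fs/2 = 10.66 MHz, appears at 3.76 MHz.
Distinct values: {0.08 MHz, 0.44 MHz, 3.76 MHz, 8.42 MHz} → 4.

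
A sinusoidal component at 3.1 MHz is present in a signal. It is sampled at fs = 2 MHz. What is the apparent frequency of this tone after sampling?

3.1 MHz mod fs = 1.1 MHz.
1.1 MHz > fs/2 = 1 MHz, folds to fs − 1.1 MHz = 0.9 MHz.

0.9 MHz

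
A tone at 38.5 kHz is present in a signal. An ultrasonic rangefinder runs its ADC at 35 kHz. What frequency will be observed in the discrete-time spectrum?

38.5 kHz mod fs = 3.5 kHz.
3.5 kHz ≤ fs/2 = 17.5 kHz, appears at 3.5 kHz.

3.5 kHz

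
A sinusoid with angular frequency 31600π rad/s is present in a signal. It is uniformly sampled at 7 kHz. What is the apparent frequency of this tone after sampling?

ω = 31600π rad/s → f = ω/(2π) = 15800 Hz = 15.8 kHz.
15.8 kHz mod fs = 1.8 kHz.
1.8 kHz ≤ fs/2 = 3.5 kHz, appears at 1.8 kHz.

1.8 kHz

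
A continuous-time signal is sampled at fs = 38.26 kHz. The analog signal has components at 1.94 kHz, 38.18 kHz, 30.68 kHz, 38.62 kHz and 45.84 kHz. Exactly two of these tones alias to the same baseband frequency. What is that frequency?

7.58 kHz

fs/2 = 19.13 kHz.
1.94 kHz ≤ fs/2 = 19.13 kHz, passes unchanged.
38.18 kHz > fs/2 = 19.13 kHz, folds to fs − 38.18 kHz = 0.08 kHz.
30.68 kHz > fs/2 = 19.13 kHz, folds to fs − 30.68 kHz = 7.58 kHz.
38.62 kHz mod fs = 0.36 kHz.
0.36 kHz ≤ fs/2 = 19.13 kHz, appears at 0.36 kHz.
45.84 kHz mod fs = 7.58 kHz.
7.58 kHz ≤ fs/2 = 19.13 kHz, appears at 7.58 kHz.
30.68 kHz and 45.84 kHz both map to 7.58 kHz.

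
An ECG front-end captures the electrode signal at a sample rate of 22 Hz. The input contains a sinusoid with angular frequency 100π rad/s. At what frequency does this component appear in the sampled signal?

ω = 100π rad/s → f = ω/(2π) = 50 Hz.
50 Hz mod fs = 6 Hz.
6 Hz ≤ fs/2 = 11 Hz, appears at 6 Hz.

6 Hz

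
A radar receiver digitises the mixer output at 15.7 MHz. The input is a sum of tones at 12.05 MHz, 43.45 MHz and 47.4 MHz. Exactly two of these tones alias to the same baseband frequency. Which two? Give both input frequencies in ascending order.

fs/2 = 7.85 MHz.
12.05 MHz > fs/2 = 7.85 MHz, folds to fs − 12.05 MHz = 3.65 MHz.
43.45 MHz mod fs = 12.05 MHz.
12.05 MHz > fs/2 = 7.85 MHz, folds to fs − 12.05 MHz = 3.65 MHz.
47.4 MHz mod fs = 0.3 MHz.
0.3 MHz ≤ fs/2 = 7.85 MHz, appears at 0.3 MHz.
12.05 MHz and 43.45 MHz both map to 3.65 MHz.

12.05 MHz, 43.45 MHz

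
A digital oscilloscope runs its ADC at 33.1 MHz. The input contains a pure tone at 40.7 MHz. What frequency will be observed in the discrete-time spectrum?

40.7 MHz mod fs = 7.6 MHz.
7.6 MHz ≤ fs/2 = 16.55 MHz, appears at 7.6 MHz.

7.6 MHz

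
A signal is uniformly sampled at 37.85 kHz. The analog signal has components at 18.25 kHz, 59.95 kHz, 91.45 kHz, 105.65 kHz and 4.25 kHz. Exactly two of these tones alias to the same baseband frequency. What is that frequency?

fs/2 = 18.925 kHz.
18.25 kHz ≤ fs/2 = 18.925 kHz, passes unchanged.
59.95 kHz mod fs = 22.1 kHz.
22.1 kHz > fs/2 = 18.925 kHz, folds to fs − 22.1 kHz = 15.75 kHz.
91.45 kHz mod fs = 15.75 kHz.
15.75 kHz ≤ fs/2 = 18.925 kHz, appears at 15.75 kHz.
105.65 kHz mod fs = 29.95 kHz.
29.95 kHz > fs/2 = 18.925 kHz, folds to fs − 29.95 kHz = 7.9 kHz.
4.25 kHz ≤ fs/2 = 18.925 kHz, passes unchanged.
59.95 kHz and 91.45 kHz both map to 15.75 kHz.

15.75 kHz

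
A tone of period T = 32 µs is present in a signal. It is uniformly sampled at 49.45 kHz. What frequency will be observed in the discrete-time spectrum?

T = 32 µs → f = 1/T = 31.25 kHz.
31.25 kHz > fs/2 = 24.725 kHz, folds to fs − 31.25 kHz = 18.2 kHz.

18.2 kHz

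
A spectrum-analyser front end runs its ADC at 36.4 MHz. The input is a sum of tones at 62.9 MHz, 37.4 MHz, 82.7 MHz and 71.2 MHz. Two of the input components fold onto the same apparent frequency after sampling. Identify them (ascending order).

fs/2 = 18.2 MHz.
62.9 MHz mod fs = 26.5 MHz.
26.5 MHz > fs/2 = 18.2 MHz, folds to fs − 26.5 MHz = 9.9 MHz.
37.4 MHz mod fs = 1 MHz.
1 MHz ≤ fs/2 = 18.2 MHz, appears at 1 MHz.
82.7 MHz mod fs = 9.9 MHz.
9.9 MHz ≤ fs/2 = 18.2 MHz, appears at 9.9 MHz.
71.2 MHz mod fs = 34.8 MHz.
34.8 MHz > fs/2 = 18.2 MHz, folds to fs − 34.8 MHz = 1.6 MHz.
62.9 MHz and 82.7 MHz both map to 9.9 MHz.

62.9 MHz, 82.7 MHz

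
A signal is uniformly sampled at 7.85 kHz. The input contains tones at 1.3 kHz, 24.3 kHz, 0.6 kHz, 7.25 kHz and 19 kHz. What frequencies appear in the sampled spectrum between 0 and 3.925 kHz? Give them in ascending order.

0.6 kHz, 0.75 kHz, 1.3 kHz, 3.3 kHz

fs/2 = 3.925 kHz.
1.3 kHz ≤ fs/2 = 3.925 kHz, passes unchanged.
24.3 kHz mod fs = 0.75 kHz.
0.75 kHz ≤ fs/2 = 3.925 kHz, appears at 0.75 kHz.
0.6 kHz ≤ fs/2 = 3.925 kHz, passes unchanged.
7.25 kHz > fs/2 = 3.925 kHz, folds to fs − 7.25 kHz = 0.6 kHz.
19 kHz mod fs = 3.3 kHz.
3.3 kHz ≤ fs/2 = 3.925 kHz, appears at 3.3 kHz.
Distinct values: {0.6 kHz, 0.75 kHz, 1.3 kHz, 3.3 kHz}.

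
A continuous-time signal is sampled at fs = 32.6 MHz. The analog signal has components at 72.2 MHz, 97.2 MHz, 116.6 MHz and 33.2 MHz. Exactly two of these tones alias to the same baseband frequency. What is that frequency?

fs/2 = 16.3 MHz.
72.2 MHz mod fs = 7 MHz.
7 MHz ≤ fs/2 = 16.3 MHz, appears at 7 MHz.
97.2 MHz mod fs = 32 MHz.
32 MHz > fs/2 = 16.3 MHz, folds to fs − 32 MHz = 0.6 MHz.
116.6 MHz mod fs = 18.8 MHz.
18.8 MHz > fs/2 = 16.3 MHz, folds to fs − 18.8 MHz = 13.8 MHz.
33.2 MHz mod fs = 0.6 MHz.
0.6 MHz ≤ fs/2 = 16.3 MHz, appears at 0.6 MHz.
33.2 MHz and 97.2 MHz both map to 0.6 MHz.

0.6 MHz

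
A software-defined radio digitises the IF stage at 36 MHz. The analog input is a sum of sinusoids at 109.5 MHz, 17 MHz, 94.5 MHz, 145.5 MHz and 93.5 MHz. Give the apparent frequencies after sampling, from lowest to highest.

1.5 MHz, 13.5 MHz, 14.5 MHz, 17 MHz

fs/2 = 18 MHz.
109.5 MHz mod fs = 1.5 MHz.
1.5 MHz ≤ fs/2 = 18 MHz, appears at 1.5 MHz.
17 MHz ≤ fs/2 = 18 MHz, passes unchanged.
94.5 MHz mod fs = 22.5 MHz.
22.5 MHz > fs/2 = 18 MHz, folds to fs − 22.5 MHz = 13.5 MHz.
145.5 MHz mod fs = 1.5 MHz.
1.5 MHz ≤ fs/2 = 18 MHz, appears at 1.5 MHz.
93.5 MHz mod fs = 21.5 MHz.
21.5 MHz > fs/2 = 18 MHz, folds to fs − 21.5 MHz = 14.5 MHz.
Distinct values: {1.5 MHz, 13.5 MHz, 14.5 MHz, 17 MHz}.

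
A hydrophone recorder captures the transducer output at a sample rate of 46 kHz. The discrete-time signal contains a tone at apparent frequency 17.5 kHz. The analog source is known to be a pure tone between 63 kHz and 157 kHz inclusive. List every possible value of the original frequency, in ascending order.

63.5 kHz, 74.5 kHz, 109.5 kHz, 120.5 kHz, 155.5 kHz

Frequencies that alias to 17.5 kHz are k·fs ± 17.5 kHz for integer k ≥ 0.
k=0: 17.5 kHz.
k=1: 28.5 kHz, 63.5 kHz.
k=2: 74.5 kHz, 109.5 kHz.
k=3: 120.5 kHz, 155.5 kHz.
k=4: 166.5 kHz, 201.5 kHz.
Within [63 kHz, 157 kHz]: 63.5 kHz, 74.5 kHz, 109.5 kHz, 120.5 kHz, 155.5 kHz.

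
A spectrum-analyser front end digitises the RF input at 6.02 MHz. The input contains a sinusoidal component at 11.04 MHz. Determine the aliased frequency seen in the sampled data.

1 MHz

11.04 MHz mod fs = 5.02 MHz.
5.02 MHz > fs/2 = 3.01 MHz, folds to fs − 5.02 MHz = 1 MHz.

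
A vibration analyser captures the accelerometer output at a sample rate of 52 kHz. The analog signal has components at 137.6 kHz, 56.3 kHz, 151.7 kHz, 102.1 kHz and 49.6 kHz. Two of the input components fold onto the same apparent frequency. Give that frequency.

fs/2 = 26 kHz.
137.6 kHz mod fs = 33.6 kHz.
33.6 kHz > fs/2 = 26 kHz, folds to fs − 33.6 kHz = 18.4 kHz.
56.3 kHz mod fs = 4.3 kHz.
4.3 kHz ≤ fs/2 = 26 kHz, appears at 4.3 kHz.
151.7 kHz mod fs = 47.7 kHz.
47.7 kHz > fs/2 = 26 kHz, folds to fs − 47.7 kHz = 4.3 kHz.
102.1 kHz mod fs = 50.1 kHz.
50.1 kHz > fs/2 = 26 kHz, folds to fs − 50.1 kHz = 1.9 kHz.
49.6 kHz > fs/2 = 26 kHz, folds to fs − 49.6 kHz = 2.4 kHz.
56.3 kHz and 151.7 kHz both map to 4.3 kHz.

4.3 kHz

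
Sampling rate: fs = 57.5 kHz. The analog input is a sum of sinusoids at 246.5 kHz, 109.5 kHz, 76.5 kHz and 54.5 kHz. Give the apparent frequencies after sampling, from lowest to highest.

3 kHz, 5.5 kHz, 16.5 kHz, 19 kHz

fs/2 = 28.75 kHz.
246.5 kHz mod fs = 16.5 kHz.
16.5 kHz ≤ fs/2 = 28.75 kHz, appears at 16.5 kHz.
109.5 kHz mod fs = 52 kHz.
52 kHz > fs/2 = 28.75 kHz, folds to fs − 52 kHz = 5.5 kHz.
76.5 kHz mod fs = 19 kHz.
19 kHz ≤ fs/2 = 28.75 kHz, appears at 19 kHz.
54.5 kHz > fs/2 = 28.75 kHz, folds to fs − 54.5 kHz = 3 kHz.
Distinct values: {3 kHz, 5.5 kHz, 16.5 kHz, 19 kHz}.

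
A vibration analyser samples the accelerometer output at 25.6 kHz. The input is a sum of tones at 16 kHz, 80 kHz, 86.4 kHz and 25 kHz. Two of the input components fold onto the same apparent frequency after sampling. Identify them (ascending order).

16 kHz, 86.4 kHz

fs/2 = 12.8 kHz.
16 kHz > fs/2 = 12.8 kHz, folds to fs − 16 kHz = 9.6 kHz.
80 kHz mod fs = 3.2 kHz.
3.2 kHz ≤ fs/2 = 12.8 kHz, appears at 3.2 kHz.
86.4 kHz mod fs = 9.6 kHz.
9.6 kHz ≤ fs/2 = 12.8 kHz, appears at 9.6 kHz.
25 kHz > fs/2 = 12.8 kHz, folds to fs − 25 kHz = 0.6 kHz.
16 kHz and 86.4 kHz both map to 9.6 kHz.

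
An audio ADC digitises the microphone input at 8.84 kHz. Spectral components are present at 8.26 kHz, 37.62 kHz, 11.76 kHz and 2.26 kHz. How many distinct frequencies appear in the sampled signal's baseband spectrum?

fs/2 = 4.42 kHz.
8.26 kHz > fs/2 = 4.42 kHz, folds to fs − 8.26 kHz = 0.58 kHz.
37.62 kHz mod fs = 2.26 kHz.
2.26 kHz ≤ fs/2 = 4.42 kHz, appears at 2.26 kHz.
11.76 kHz mod fs = 2.92 kHz.
2.92 kHz ≤ fs/2 = 4.42 kHz, appears at 2.92 kHz.
2.26 kHz ≤ fs/2 = 4.42 kHz, passes unchanged.
Distinct values: {0.58 kHz, 2.26 kHz, 2.92 kHz} → 3.

3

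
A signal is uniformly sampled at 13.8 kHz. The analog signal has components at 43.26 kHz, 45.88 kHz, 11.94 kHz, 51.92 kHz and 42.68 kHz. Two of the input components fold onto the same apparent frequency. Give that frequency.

fs/2 = 6.9 kHz.
43.26 kHz mod fs = 1.86 kHz.
1.86 kHz ≤ fs/2 = 6.9 kHz, appears at 1.86 kHz.
45.88 kHz mod fs = 4.48 kHz.
4.48 kHz ≤ fs/2 = 6.9 kHz, appears at 4.48 kHz.
11.94 kHz > fs/2 = 6.9 kHz, folds to fs − 11.94 kHz = 1.86 kHz.
51.92 kHz mod fs = 10.52 kHz.
10.52 kHz > fs/2 = 6.9 kHz, folds to fs − 10.52 kHz = 3.28 kHz.
42.68 kHz mod fs = 1.28 kHz.
1.28 kHz ≤ fs/2 = 6.9 kHz, appears at 1.28 kHz.
11.94 kHz and 43.26 kHz both map to 1.86 kHz.

1.86 kHz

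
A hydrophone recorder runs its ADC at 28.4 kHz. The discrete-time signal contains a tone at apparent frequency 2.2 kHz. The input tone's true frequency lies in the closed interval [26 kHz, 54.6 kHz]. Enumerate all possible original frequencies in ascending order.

Frequencies that alias to 2.2 kHz are k·fs ± 2.2 kHz for integer k ≥ 0.
k=0: 2.2 kHz.
k=1: 26.2 kHz, 30.6 kHz.
k=2: 54.6 kHz, 59 kHz.
k=3: 83 kHz, 87.4 kHz.
Within [26 kHz, 54.6 kHz]: 26.2 kHz, 30.6 kHz, 54.6 kHz.

26.2 kHz, 30.6 kHz, 54.6 kHz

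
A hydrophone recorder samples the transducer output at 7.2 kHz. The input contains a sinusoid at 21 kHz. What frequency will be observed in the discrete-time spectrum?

21 kHz mod fs = 6.6 kHz.
6.6 kHz > fs/2 = 3.6 kHz, folds to fs − 6.6 kHz = 0.6 kHz.

0.6 kHz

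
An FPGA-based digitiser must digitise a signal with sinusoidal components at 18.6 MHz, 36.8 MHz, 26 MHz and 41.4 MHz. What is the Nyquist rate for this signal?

82.8 MHz

Highest-frequency component: 41.4 MHz.
Nyquist rate = 2 × 41.4 MHz = 82.8 MHz.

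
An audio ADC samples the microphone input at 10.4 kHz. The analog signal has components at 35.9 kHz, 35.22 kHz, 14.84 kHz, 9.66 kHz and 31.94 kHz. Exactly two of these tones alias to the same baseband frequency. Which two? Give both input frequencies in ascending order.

9.66 kHz, 31.94 kHz

fs/2 = 5.2 kHz.
35.9 kHz mod fs = 4.7 kHz.
4.7 kHz ≤ fs/2 = 5.2 kHz, appears at 4.7 kHz.
35.22 kHz mod fs = 4.02 kHz.
4.02 kHz ≤ fs/2 = 5.2 kHz, appears at 4.02 kHz.
14.84 kHz mod fs = 4.44 kHz.
4.44 kHz ≤ fs/2 = 5.2 kHz, appears at 4.44 kHz.
9.66 kHz > fs/2 = 5.2 kHz, folds to fs − 9.66 kHz = 0.74 kHz.
31.94 kHz mod fs = 0.74 kHz.
0.74 kHz ≤ fs/2 = 5.2 kHz, appears at 0.74 kHz.
9.66 kHz and 31.94 kHz both map to 0.74 kHz.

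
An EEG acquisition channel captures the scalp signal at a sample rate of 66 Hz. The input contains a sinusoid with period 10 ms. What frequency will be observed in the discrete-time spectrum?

32 Hz

T = 10 ms → f = 1/T = 100 Hz.
100 Hz mod fs = 34 Hz.
34 Hz > fs/2 = 33 Hz, folds to fs − 34 Hz = 32 Hz.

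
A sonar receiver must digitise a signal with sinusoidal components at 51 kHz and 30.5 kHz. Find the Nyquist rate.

102 kHz

Highest-frequency component: 51 kHz.
Nyquist rate = 2 × 51 kHz = 102 kHz.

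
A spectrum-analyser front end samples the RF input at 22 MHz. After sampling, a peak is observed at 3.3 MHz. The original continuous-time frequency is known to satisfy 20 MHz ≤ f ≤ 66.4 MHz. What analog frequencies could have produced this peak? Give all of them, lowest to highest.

Frequencies that alias to 3.3 MHz are k·fs ± 3.3 MHz for integer k ≥ 0.
k=0: 3.3 MHz.
k=1: 18.7 MHz, 25.3 MHz.
k=2: 40.7 MHz, 47.3 MHz.
k=3: 62.7 MHz, 69.3 MHz.
k=4: 84.7 MHz, 91.3 MHz.
Within [20 MHz, 66.4 MHz]: 25.3 MHz, 40.7 MHz, 47.3 MHz, 62.7 MHz.

25.3 MHz, 40.7 MHz, 47.3 MHz, 62.7 MHz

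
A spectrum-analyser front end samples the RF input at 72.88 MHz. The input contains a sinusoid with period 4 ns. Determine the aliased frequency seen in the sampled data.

31.36 MHz

T = 4 ns → f = 1/T = 250 MHz.
250 MHz mod fs = 31.36 MHz.
31.36 MHz ≤ fs/2 = 36.44 MHz, appears at 31.36 MHz.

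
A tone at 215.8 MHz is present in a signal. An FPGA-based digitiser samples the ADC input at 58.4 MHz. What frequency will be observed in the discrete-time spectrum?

215.8 MHz mod fs = 40.6 MHz.
40.6 MHz > fs/2 = 29.2 MHz, folds to fs − 40.6 MHz = 17.8 MHz.

17.8 MHz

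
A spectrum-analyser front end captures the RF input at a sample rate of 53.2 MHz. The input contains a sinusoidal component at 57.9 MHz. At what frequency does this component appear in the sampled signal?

57.9 MHz mod fs = 4.7 MHz.
4.7 MHz ≤ fs/2 = 26.6 MHz, appears at 4.7 MHz.

4.7 MHz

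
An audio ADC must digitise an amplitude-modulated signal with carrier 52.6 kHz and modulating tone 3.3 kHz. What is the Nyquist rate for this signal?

111.8 kHz

AM sidebands sit at fc ± fm = 49.3 kHz and 55.9 kHz.
Highest-frequency component: 55.9 kHz.
Nyquist rate = 2 × 55.9 kHz = 111.8 kHz.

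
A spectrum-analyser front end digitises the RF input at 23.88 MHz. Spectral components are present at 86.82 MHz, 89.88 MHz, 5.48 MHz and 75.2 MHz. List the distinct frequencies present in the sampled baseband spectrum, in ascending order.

fs/2 = 11.94 MHz.
86.82 MHz mod fs = 15.18 MHz.
15.18 MHz > fs/2 = 11.94 MHz, folds to fs − 15.18 MHz = 8.7 MHz.
89.88 MHz mod fs = 18.24 MHz.
18.24 MHz > fs/2 = 11.94 MHz, folds to fs − 18.24 MHz = 5.64 MHz.
5.48 MHz ≤ fs/2 = 11.94 MHz, passes unchanged.
75.2 MHz mod fs = 3.56 MHz.
3.56 MHz ≤ fs/2 = 11.94 MHz, appears at 3.56 MHz.
Distinct values: {3.56 MHz, 5.48 MHz, 5.64 MHz, 8.7 MHz}.

3.56 MHz, 5.48 MHz, 5.64 MHz, 8.7 MHz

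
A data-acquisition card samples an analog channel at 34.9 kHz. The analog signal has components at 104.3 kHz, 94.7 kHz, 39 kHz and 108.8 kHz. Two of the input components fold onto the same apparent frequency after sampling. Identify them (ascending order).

39 kHz, 108.8 kHz

fs/2 = 17.45 kHz.
104.3 kHz mod fs = 34.5 kHz.
34.5 kHz > fs/2 = 17.45 kHz, folds to fs − 34.5 kHz = 0.4 kHz.
94.7 kHz mod fs = 24.9 kHz.
24.9 kHz > fs/2 = 17.45 kHz, folds to fs − 24.9 kHz = 10 kHz.
39 kHz mod fs = 4.1 kHz.
4.1 kHz ≤ fs/2 = 17.45 kHz, appears at 4.1 kHz.
108.8 kHz mod fs = 4.1 kHz.
4.1 kHz ≤ fs/2 = 17.45 kHz, appears at 4.1 kHz.
39 kHz and 108.8 kHz both map to 4.1 kHz.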